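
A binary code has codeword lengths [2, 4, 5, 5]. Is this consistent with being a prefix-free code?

Kraft inequality: Σ 2^(-l_i) ≤ 1 for prefix-free code
Calculating: 2^(-2) + 2^(-4) + 2^(-5) + 2^(-5)
= 0.25 + 0.0625 + 0.03125 + 0.03125
= 0.3750
Since 0.3750 ≤ 1, prefix-free code exists


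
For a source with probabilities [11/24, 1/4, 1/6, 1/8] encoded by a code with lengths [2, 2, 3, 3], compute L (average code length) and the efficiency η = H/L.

Average length L = Σ p_i × l_i = 2.2917 bits
Entropy H = 1.8217 bits
Efficiency η = H/L × 100% = 79.49%


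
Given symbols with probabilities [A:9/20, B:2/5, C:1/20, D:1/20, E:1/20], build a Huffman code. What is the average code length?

Huffman tree construction:
Combine smallest probabilities repeatedly
Resulting codes:
  A: 0 (length 1)
  B: 11 (length 2)
  C: 1010 (length 4)
  D: 1011 (length 4)
  E: 100 (length 3)
Average length = Σ p(s) × length(s) = 1.8000 bits


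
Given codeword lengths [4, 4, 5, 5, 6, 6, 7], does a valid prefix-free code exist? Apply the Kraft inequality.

Kraft inequality: Σ 2^(-l_i) ≤ 1 for prefix-free code
Calculating: 2^(-4) + 2^(-4) + 2^(-5) + 2^(-5) + 2^(-6) + 2^(-6) + 2^(-7)
= 0.0625 + 0.0625 + 0.03125 + 0.03125 + 0.015625 + 0.015625 + 0.0078125
= 0.2266
Since 0.2266 ≤ 1, prefix-free code exists


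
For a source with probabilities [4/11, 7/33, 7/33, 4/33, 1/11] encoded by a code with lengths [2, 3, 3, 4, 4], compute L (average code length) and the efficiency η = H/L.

Average length L = Σ p_i × l_i = 2.8485 bits
Entropy H = 2.1633 bits
Efficiency η = H/L × 100% = 75.94%


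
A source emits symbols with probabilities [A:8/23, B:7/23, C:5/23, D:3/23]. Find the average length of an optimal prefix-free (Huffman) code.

Huffman tree construction:
Combine smallest probabilities repeatedly
Resulting codes:
  A: 11 (length 2)
  B: 10 (length 2)
  C: 01 (length 2)
  D: 00 (length 2)
Average length = Σ p(s) × length(s) = 2.0000 bits


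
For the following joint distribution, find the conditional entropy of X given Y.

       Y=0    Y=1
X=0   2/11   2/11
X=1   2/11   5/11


H(X|Y) = Σ_y p(y) H(X|Y=y)
  p(Y=0) = 4/11, H(X|Y=0) = 1.0000
  p(Y=1) = 7/11, H(X|Y=1) = 0.8631
H(X|Y) = 0.3636×1.0000 + 0.6364×0.8631 = 0.9129 bits


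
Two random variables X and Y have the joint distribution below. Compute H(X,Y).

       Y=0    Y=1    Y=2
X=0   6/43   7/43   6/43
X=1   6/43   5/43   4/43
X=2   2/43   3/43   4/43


H(X,Y) = -Σ p(x,y) log₂ p(x,y)
  p(0,0)=6/43: -0.1395 × log₂(0.1395) = 0.3965
  p(0,1)=7/43: -0.1628 × log₂(0.1628) = 0.4263
  p(0,2)=6/43: -0.1395 × log₂(0.1395) = 0.3965
  p(1,0)=6/43: -0.1395 × log₂(0.1395) = 0.3965
  p(1,1)=5/43: -0.1163 × log₂(0.1163) = 0.3610
  p(1,2)=4/43: -0.0930 × log₂(0.0930) = 0.3187
  p(2,0)=2/43: -0.0465 × log₂(0.0465) = 0.2059
  p(2,1)=3/43: -0.0698 × log₂(0.0698) = 0.2680
  p(2,2)=4/43: -0.0930 × log₂(0.0930) = 0.3187
H(X,Y) = 3.0880 bits


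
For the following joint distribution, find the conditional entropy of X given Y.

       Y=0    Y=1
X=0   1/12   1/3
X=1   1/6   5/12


H(X|Y) = Σ_y p(y) H(X|Y=y)
  p(Y=0) = 1/4, H(X|Y=0) = 0.9183
  p(Y=1) = 3/4, H(X|Y=1) = 0.9911
H(X|Y) = 0.2500×0.9183 + 0.7500×0.9911 = 0.9729 bits


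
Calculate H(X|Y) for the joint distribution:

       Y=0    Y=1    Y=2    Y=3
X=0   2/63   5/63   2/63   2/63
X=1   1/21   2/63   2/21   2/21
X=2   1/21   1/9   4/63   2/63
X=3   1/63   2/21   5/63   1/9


H(X|Y) = Σ_y p(y) H(X|Y=y)
  p(Y=0) = 1/7, H(X|Y=0) = 1.8911
  p(Y=1) = 20/63, H(X|Y=1) = 1.8834
  p(Y=2) = 17/63, H(X|Y=2) = 1.9040
  p(Y=3) = 17/63, H(X|Y=3) = 1.7839
H(X|Y) = 0.1429×1.8911 + 0.3175×1.8834 + 0.2698×1.9040 + 0.2698×1.7839 = 1.8632 bits


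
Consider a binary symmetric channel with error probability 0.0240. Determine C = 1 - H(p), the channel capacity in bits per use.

For BSC with error probability p:
C = 1 - H(p) where H(p) is binary entropy
H(0.0240) = -0.0240 × log₂(0.0240) - 0.9760 × log₂(0.9760)
H(p) = 0.1633
C = 1 - 0.1633 = 0.8367 bits/use


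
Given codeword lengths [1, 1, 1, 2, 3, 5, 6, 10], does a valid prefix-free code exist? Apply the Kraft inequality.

Kraft inequality: Σ 2^(-l_i) ≤ 1 for prefix-free code
Calculating: 2^(-1) + 2^(-1) + 2^(-1) + 2^(-2) + 2^(-3) + 2^(-5) + 2^(-6) + 2^(-10)
= 0.5 + 0.5 + 0.5 + 0.25 + 0.125 + 0.03125 + 0.015625 + 0.0009765625
= 1.9229
Since 1.9229 > 1, prefix-free code does not exist


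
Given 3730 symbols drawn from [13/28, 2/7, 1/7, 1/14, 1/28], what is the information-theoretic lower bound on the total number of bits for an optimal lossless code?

Entropy H = 1.8750 bits/symbol
Minimum bits = H × n = 1.8750 × 3730
= 6993.78 bits


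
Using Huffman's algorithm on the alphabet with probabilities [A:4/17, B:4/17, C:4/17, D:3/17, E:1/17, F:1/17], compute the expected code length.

Huffman tree construction:
Combine smallest probabilities repeatedly
Resulting codes:
  A: 00 (length 2)
  B: 01 (length 2)
  C: 10 (length 2)
  D: 111 (length 3)
  E: 1100 (length 4)
  F: 1101 (length 4)
Average length = Σ p(s) × length(s) = 2.4118 bits


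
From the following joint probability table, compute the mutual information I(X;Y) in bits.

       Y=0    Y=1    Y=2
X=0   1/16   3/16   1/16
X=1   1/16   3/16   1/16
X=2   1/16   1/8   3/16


H(X) = 1.5794, H(Y) = 1.4772, H(X,Y) = 2.9835
I(X;Y) = H(X) + H(Y) - H(X,Y) = 0.0732 bits


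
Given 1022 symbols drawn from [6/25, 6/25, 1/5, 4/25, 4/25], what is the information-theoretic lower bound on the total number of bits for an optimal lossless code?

Entropy H = 2.2987 bits/symbol
Minimum bits = H × n = 2.2987 × 1022
= 2349.26 bits


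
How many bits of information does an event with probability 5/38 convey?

Information content I(x) = -log₂(p(x))
I = -log₂(5/38) = -log₂(0.1316)
I = 2.9260 bits


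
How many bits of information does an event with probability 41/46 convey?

Information content I(x) = -log₂(p(x))
I = -log₂(41/46) = -log₂(0.8913)
I = 0.1660 bits


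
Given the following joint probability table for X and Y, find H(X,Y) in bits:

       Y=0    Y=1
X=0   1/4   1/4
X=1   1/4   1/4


H(X,Y) = -Σ p(x,y) log₂ p(x,y)
  p(0,0)=1/4: -0.2500 × log₂(0.2500) = 0.5000
  p(0,1)=1/4: -0.2500 × log₂(0.2500) = 0.5000
  p(1,0)=1/4: -0.2500 × log₂(0.2500) = 0.5000
  p(1,1)=1/4: -0.2500 × log₂(0.2500) = 0.5000
H(X,Y) = 2.0000 bits


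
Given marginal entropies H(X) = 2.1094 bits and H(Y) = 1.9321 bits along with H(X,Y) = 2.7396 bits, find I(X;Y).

I(X;Y) = H(X) + H(Y) - H(X,Y)
I(X;Y) = 2.1094 + 1.9321 - 2.7396 = 1.3019 bits


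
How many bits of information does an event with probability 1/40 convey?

Information content I(x) = -log₂(p(x))
I = -log₂(1/40) = -log₂(0.0250)
I = 5.3219 bits


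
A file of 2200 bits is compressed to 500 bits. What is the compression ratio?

Compression ratio = Original / Compressed
= 2200 / 500 = 4.40:1


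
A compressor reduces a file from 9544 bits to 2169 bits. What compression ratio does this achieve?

Compression ratio = Original / Compressed
= 9544 / 2169 = 4.40:1


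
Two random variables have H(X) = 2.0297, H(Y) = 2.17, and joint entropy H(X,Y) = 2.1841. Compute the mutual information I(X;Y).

I(X;Y) = H(X) + H(Y) - H(X,Y)
I(X;Y) = 2.0297 + 2.17 - 2.1841 = 2.0156 bits


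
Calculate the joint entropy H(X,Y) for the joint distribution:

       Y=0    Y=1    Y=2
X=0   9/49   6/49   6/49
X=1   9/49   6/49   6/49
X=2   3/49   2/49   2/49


H(X,Y) = -Σ p(x,y) log₂ p(x,y)
  p(0,0)=9/49: -0.1837 × log₂(0.1837) = 0.4490
  p(0,1)=6/49: -0.1224 × log₂(0.1224) = 0.3710
  p(0,2)=6/49: -0.1224 × log₂(0.1224) = 0.3710
  p(1,0)=9/49: -0.1837 × log₂(0.1837) = 0.4490
  p(1,1)=6/49: -0.1224 × log₂(0.1224) = 0.3710
  p(1,2)=6/49: -0.1224 × log₂(0.1224) = 0.3710
  p(2,0)=3/49: -0.0612 × log₂(0.0612) = 0.2467
  p(2,1)=2/49: -0.0408 × log₂(0.0408) = 0.1884
  p(2,2)=2/49: -0.0408 × log₂(0.0408) = 0.1884
H(X,Y) = 3.0055 bits


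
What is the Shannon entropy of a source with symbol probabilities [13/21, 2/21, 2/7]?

H(X) = -Σ p(x) log₂ p(x)
  -13/21 × log₂(13/21) = 0.4283
  -2/21 × log₂(2/21) = 0.3231
  -2/7 × log₂(2/7) = 0.5164
H(X) = 1.2678 bits


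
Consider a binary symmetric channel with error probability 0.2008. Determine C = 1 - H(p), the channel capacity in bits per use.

For BSC with error probability p:
C = 1 - H(p) where H(p) is binary entropy
H(0.2008) = -0.2008 × log₂(0.2008) - 0.7992 × log₂(0.7992)
H(p) = 0.7235
C = 1 - 0.7235 = 0.2765 bits/use


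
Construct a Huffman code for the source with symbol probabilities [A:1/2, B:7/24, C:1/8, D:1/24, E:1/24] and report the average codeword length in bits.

Huffman tree construction:
Combine smallest probabilities repeatedly
Resulting codes:
  A: 0 (length 1)
  B: 11 (length 2)
  C: 101 (length 3)
  D: 1000 (length 4)
  E: 1001 (length 4)
Average length = Σ p(s) × length(s) = 1.7917 bits


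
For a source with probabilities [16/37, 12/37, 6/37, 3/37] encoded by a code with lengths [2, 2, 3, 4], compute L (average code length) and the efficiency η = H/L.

Average length L = Σ p_i × l_i = 2.3243 bits
Entropy H = 1.7693 bits
Efficiency η = H/L × 100% = 76.12%


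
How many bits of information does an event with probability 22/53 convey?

Information content I(x) = -log₂(p(x))
I = -log₂(22/53) = -log₂(0.4151)
I = 1.2685 bits


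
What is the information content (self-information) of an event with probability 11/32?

Information content I(x) = -log₂(p(x))
I = -log₂(11/32) = -log₂(0.3438)
I = 1.5406 bits


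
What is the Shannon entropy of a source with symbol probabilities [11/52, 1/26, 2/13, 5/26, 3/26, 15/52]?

H(X) = -Σ p(x) log₂ p(x)
  -11/52 × log₂(11/52) = 0.4741
  -1/26 × log₂(1/26) = 0.1808
  -2/13 × log₂(2/13) = 0.4155
  -5/26 × log₂(5/26) = 0.4574
  -3/26 × log₂(3/26) = 0.3595
  -15/52 × log₂(15/52) = 0.5174
H(X) = 2.4046 bits


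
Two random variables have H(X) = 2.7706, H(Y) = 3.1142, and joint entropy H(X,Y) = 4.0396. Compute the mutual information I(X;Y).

I(X;Y) = H(X) + H(Y) - H(X,Y)
I(X;Y) = 2.7706 + 3.1142 - 4.0396 = 1.8452 bits


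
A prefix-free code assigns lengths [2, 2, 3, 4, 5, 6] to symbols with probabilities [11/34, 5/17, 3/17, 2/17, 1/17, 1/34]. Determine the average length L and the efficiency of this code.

Average length L = Σ p_i × l_i = 2.7059 bits
Entropy H = 2.2409 bits
Efficiency η = H/L × 100% = 82.82%


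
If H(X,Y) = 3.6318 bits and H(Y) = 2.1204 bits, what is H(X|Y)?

Chain rule: H(X,Y) = H(X|Y) + H(Y)
H(X|Y) = H(X,Y) - H(Y) = 3.6318 - 2.1204 = 1.5114 bits


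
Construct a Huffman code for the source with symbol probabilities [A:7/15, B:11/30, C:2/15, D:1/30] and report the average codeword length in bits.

Huffman tree construction:
Combine smallest probabilities repeatedly
Resulting codes:
  A: 0 (length 1)
  B: 11 (length 2)
  C: 101 (length 3)
  D: 100 (length 3)
Average length = Σ p(s) × length(s) = 1.7000 bits


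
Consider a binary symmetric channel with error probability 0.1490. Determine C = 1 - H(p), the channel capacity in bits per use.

For BSC with error probability p:
C = 1 - H(p) where H(p) is binary entropy
H(0.1490) = -0.1490 × log₂(0.1490) - 0.8510 × log₂(0.8510)
H(p) = 0.6073
C = 1 - 0.6073 = 0.3927 bits/use


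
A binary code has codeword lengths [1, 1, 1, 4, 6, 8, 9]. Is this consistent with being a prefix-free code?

Kraft inequality: Σ 2^(-l_i) ≤ 1 for prefix-free code
Calculating: 2^(-1) + 2^(-1) + 2^(-1) + 2^(-4) + 2^(-6) + 2^(-8) + 2^(-9)
= 0.5 + 0.5 + 0.5 + 0.0625 + 0.015625 + 0.00390625 + 0.001953125
= 1.5840
Since 1.5840 > 1, prefix-free code does not exist


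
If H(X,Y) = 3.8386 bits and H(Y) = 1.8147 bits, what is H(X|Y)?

Chain rule: H(X,Y) = H(X|Y) + H(Y)
H(X|Y) = H(X,Y) - H(Y) = 3.8386 - 1.8147 = 2.0239 bits


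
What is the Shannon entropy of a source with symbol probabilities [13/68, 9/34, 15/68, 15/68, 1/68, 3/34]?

H(X) = -Σ p(x) log₂ p(x)
  -13/68 × log₂(13/68) = 0.4563
  -9/34 × log₂(9/34) = 0.5076
  -15/68 × log₂(15/68) = 0.4810
  -15/68 × log₂(15/68) = 0.4810
  -1/68 × log₂(1/68) = 0.0895
  -3/34 × log₂(3/34) = 0.3090
H(X) = 2.3245 bits


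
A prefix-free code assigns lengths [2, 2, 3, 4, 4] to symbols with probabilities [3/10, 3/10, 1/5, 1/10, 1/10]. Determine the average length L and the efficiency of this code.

Average length L = Σ p_i × l_i = 2.6000 bits
Entropy H = 2.1710 bits
Efficiency η = H/L × 100% = 83.50%


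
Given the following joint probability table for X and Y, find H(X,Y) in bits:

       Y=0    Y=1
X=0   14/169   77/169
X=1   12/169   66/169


H(X,Y) = -Σ p(x,y) log₂ p(x,y)
  p(0,0)=14/169: -0.0828 × log₂(0.0828) = 0.2977
  p(0,1)=77/169: -0.4556 × log₂(0.4556) = 0.5167
  p(1,0)=12/169: -0.0710 × log₂(0.0710) = 0.2710
  p(1,1)=66/169: -0.3905 × log₂(0.3905) = 0.5298
H(X,Y) = 1.6151 bits


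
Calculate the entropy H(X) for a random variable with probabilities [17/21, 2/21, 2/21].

H(X) = -Σ p(x) log₂ p(x)
  -17/21 × log₂(17/21) = 0.2468
  -2/21 × log₂(2/21) = 0.3231
  -2/21 × log₂(2/21) = 0.3231
H(X) = 0.8929 bits


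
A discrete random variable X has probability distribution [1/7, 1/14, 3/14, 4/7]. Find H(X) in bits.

H(X) = -Σ p(x) log₂ p(x)
  -1/7 × log₂(1/7) = 0.4011
  -1/14 × log₂(1/14) = 0.2720
  -3/14 × log₂(3/14) = 0.4762
  -4/7 × log₂(4/7) = 0.4613
H(X) = 1.6106 bits


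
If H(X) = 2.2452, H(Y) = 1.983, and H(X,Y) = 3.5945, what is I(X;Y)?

I(X;Y) = H(X) + H(Y) - H(X,Y)
I(X;Y) = 2.2452 + 1.983 - 3.5945 = 0.6337 bits


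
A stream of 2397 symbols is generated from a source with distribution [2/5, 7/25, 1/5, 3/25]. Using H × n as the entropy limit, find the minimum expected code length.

Entropy H = 1.8744 bits/symbol
Minimum bits = H × n = 1.8744 × 2397
= 4493.04 bits


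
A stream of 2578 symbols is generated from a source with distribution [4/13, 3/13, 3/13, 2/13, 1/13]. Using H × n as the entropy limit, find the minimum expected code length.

Entropy H = 2.1997 bits/symbol
Minimum bits = H × n = 2.1997 × 2578
= 5670.80 bits


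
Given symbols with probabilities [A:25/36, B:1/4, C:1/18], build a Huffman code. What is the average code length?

Huffman tree construction:
Combine smallest probabilities repeatedly
Resulting codes:
  A: 1 (length 1)
  B: 01 (length 2)
  C: 00 (length 2)
Average length = Σ p(s) × length(s) = 1.3056 bits


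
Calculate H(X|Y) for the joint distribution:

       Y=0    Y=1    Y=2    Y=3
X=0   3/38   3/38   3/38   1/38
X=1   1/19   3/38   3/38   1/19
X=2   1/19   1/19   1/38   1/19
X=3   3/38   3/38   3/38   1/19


H(X|Y) = Σ_y p(y) H(X|Y=y)
  p(Y=0) = 5/19, H(X|Y=0) = 1.9710
  p(Y=1) = 11/38, H(X|Y=1) = 1.9808
  p(Y=2) = 5/19, H(X|Y=2) = 1.8955
  p(Y=3) = 7/38, H(X|Y=3) = 1.9502
H(X|Y) = 0.2632×1.9710 + 0.2895×1.9808 + 0.2632×1.8955 + 0.1842×1.9502 = 1.9501 bits


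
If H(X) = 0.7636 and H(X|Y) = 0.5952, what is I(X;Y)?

I(X;Y) = H(X) - H(X|Y)
I(X;Y) = 0.7636 - 0.5952 = 0.1684 bits


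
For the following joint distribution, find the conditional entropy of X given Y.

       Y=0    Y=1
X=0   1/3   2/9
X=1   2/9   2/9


H(X|Y) = Σ_y p(y) H(X|Y=y)
  p(Y=0) = 5/9, H(X|Y=0) = 0.9710
  p(Y=1) = 4/9, H(X|Y=1) = 1.0000
H(X|Y) = 0.5556×0.9710 + 0.4444×1.0000 = 0.9839 bits


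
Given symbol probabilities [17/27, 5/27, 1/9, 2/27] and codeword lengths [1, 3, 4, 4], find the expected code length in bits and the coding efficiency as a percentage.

Average length L = Σ p_i × l_i = 1.9259 bits
Entropy H = 1.5011 bits
Efficiency η = H/L × 100% = 77.94%


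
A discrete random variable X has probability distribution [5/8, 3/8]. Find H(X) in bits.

H(X) = -Σ p(x) log₂ p(x)
  -5/8 × log₂(5/8) = 0.4238
  -3/8 × log₂(3/8) = 0.5306
H(X) = 0.9544 bits


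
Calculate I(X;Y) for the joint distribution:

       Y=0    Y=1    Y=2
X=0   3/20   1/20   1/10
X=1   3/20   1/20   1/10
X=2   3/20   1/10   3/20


H(X) = 1.5710, H(Y) = 1.5129, H(X,Y) = 3.0710
I(X;Y) = H(X) + H(Y) - H(X,Y) = 0.0129 bits


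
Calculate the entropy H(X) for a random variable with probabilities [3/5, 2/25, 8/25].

H(X) = -Σ p(x) log₂ p(x)
  -3/5 × log₂(3/5) = 0.4422
  -2/25 × log₂(2/25) = 0.2915
  -8/25 × log₂(8/25) = 0.5260
H(X) = 1.2597 bits


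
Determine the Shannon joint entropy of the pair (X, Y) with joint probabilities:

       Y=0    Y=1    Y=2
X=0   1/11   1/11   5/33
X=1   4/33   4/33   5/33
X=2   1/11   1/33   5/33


H(X,Y) = -Σ p(x,y) log₂ p(x,y)
  p(0,0)=1/11: -0.0909 × log₂(0.0909) = 0.3145
  p(0,1)=1/11: -0.0909 × log₂(0.0909) = 0.3145
  p(0,2)=5/33: -0.1515 × log₂(0.1515) = 0.4125
  p(1,0)=4/33: -0.1212 × log₂(0.1212) = 0.3690
  p(1,1)=4/33: -0.1212 × log₂(0.1212) = 0.3690
  p(1,2)=5/33: -0.1515 × log₂(0.1515) = 0.4125
  p(2,0)=1/11: -0.0909 × log₂(0.0909) = 0.3145
  p(2,1)=1/33: -0.0303 × log₂(0.0303) = 0.1529
  p(2,2)=5/33: -0.1515 × log₂(0.1515) = 0.4125
H(X,Y) = 3.0719 bits


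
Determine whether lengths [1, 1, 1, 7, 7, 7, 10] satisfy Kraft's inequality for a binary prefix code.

Kraft inequality: Σ 2^(-l_i) ≤ 1 for prefix-free code
Calculating: 2^(-1) + 2^(-1) + 2^(-1) + 2^(-7) + 2^(-7) + 2^(-7) + 2^(-10)
= 0.5 + 0.5 + 0.5 + 0.0078125 + 0.0078125 + 0.0078125 + 0.0009765625
= 1.5244
Since 1.5244 > 1, prefix-free code does not exist


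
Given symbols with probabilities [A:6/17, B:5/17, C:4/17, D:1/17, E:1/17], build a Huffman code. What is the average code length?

Huffman tree construction:
Combine smallest probabilities repeatedly
Resulting codes:
  A: 11 (length 2)
  B: 10 (length 2)
  C: 01 (length 2)
  D: 000 (length 3)
  E: 001 (length 3)
Average length = Σ p(s) × length(s) = 2.1176 bits


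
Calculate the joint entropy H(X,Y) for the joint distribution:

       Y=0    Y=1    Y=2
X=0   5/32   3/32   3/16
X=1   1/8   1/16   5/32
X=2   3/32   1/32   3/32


H(X,Y) = -Σ p(x,y) log₂ p(x,y)
  p(0,0)=5/32: -0.1562 × log₂(0.1562) = 0.4184
  p(0,1)=3/32: -0.0938 × log₂(0.0938) = 0.3202
  p(0,2)=3/16: -0.1875 × log₂(0.1875) = 0.4528
  p(1,0)=1/8: -0.1250 × log₂(0.1250) = 0.3750
  p(1,1)=1/16: -0.0625 × log₂(0.0625) = 0.2500
  p(1,2)=5/32: -0.1562 × log₂(0.1562) = 0.4184
  p(2,0)=3/32: -0.0938 × log₂(0.0938) = 0.3202
  p(2,1)=1/32: -0.0312 × log₂(0.0312) = 0.1562
  p(2,2)=3/32: -0.0938 × log₂(0.0938) = 0.3202
H(X,Y) = 3.0314 bits


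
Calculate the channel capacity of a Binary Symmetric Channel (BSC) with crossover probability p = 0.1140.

For BSC with error probability p:
C = 1 - H(p) where H(p) is binary entropy
H(0.1140) = -0.1140 × log₂(0.1140) - 0.8860 × log₂(0.8860)
H(p) = 0.5119
C = 1 - 0.5119 = 0.4881 bits/use


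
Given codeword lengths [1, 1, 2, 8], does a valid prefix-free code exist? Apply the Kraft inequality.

Kraft inequality: Σ 2^(-l_i) ≤ 1 for prefix-free code
Calculating: 2^(-1) + 2^(-1) + 2^(-2) + 2^(-8)
= 0.5 + 0.5 + 0.25 + 0.00390625
= 1.2539
Since 1.2539 > 1, prefix-free code does not exist


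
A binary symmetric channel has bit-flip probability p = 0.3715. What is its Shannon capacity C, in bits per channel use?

For BSC with error probability p:
C = 1 - H(p) where H(p) is binary entropy
H(0.3715) = -0.3715 × log₂(0.3715) - 0.6285 × log₂(0.6285)
H(p) = 0.9518
C = 1 - 0.9518 = 0.0482 bits/use


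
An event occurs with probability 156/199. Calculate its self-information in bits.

Information content I(x) = -log₂(p(x))
I = -log₂(156/199) = -log₂(0.7839)
I = 0.3512 bits


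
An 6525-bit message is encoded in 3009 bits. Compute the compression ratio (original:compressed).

Compression ratio = Original / Compressed
= 6525 / 3009 = 2.17:1


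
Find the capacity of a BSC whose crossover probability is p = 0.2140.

For BSC with error probability p:
C = 1 - H(p) where H(p) is binary entropy
H(0.2140) = -0.2140 × log₂(0.2140) - 0.7860 × log₂(0.7860)
H(p) = 0.7491
C = 1 - 0.7491 = 0.2509 bits/use


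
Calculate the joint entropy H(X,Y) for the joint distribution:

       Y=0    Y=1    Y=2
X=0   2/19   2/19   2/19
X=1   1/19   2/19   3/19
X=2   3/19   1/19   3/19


H(X,Y) = -Σ p(x,y) log₂ p(x,y)
  p(0,0)=2/19: -0.1053 × log₂(0.1053) = 0.3419
  p(0,1)=2/19: -0.1053 × log₂(0.1053) = 0.3419
  p(0,2)=2/19: -0.1053 × log₂(0.1053) = 0.3419
  p(1,0)=1/19: -0.0526 × log₂(0.0526) = 0.2236
  p(1,1)=2/19: -0.1053 × log₂(0.1053) = 0.3419
  p(1,2)=3/19: -0.1579 × log₂(0.1579) = 0.4205
  p(2,0)=3/19: -0.1579 × log₂(0.1579) = 0.4205
  p(2,1)=1/19: -0.0526 × log₂(0.0526) = 0.2236
  p(2,2)=3/19: -0.1579 × log₂(0.1579) = 0.4205
H(X,Y) = 3.0761 bits


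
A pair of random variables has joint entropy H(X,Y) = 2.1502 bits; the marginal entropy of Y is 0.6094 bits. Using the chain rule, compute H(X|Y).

Chain rule: H(X,Y) = H(X|Y) + H(Y)
H(X|Y) = H(X,Y) - H(Y) = 2.1502 - 0.6094 = 1.5408 bits


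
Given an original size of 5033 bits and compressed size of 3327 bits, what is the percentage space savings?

Space savings = (1 - Compressed/Original) × 100%
= (1 - 3327/5033) × 100%
= 33.90%


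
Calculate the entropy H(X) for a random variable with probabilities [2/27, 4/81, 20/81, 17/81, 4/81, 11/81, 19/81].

H(X) = -Σ p(x) log₂ p(x)
  -2/27 × log₂(2/27) = 0.2781
  -4/81 × log₂(4/81) = 0.2143
  -20/81 × log₂(20/81) = 0.4983
  -17/81 × log₂(17/81) = 0.4727
  -4/81 × log₂(4/81) = 0.2143
  -11/81 × log₂(11/81) = 0.3912
  -19/81 × log₂(19/81) = 0.4907
H(X) = 2.5596 bits


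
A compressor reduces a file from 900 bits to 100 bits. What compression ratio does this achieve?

Compression ratio = Original / Compressed
= 900 / 100 = 9.00:1


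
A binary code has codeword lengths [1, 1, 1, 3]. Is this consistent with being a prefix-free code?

Kraft inequality: Σ 2^(-l_i) ≤ 1 for prefix-free code
Calculating: 2^(-1) + 2^(-1) + 2^(-1) + 2^(-3)
= 0.5 + 0.5 + 0.5 + 0.125
= 1.6250
Since 1.6250 > 1, prefix-free code does not exist


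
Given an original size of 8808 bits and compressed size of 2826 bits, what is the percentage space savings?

Space savings = (1 - Compressed/Original) × 100%
= (1 - 2826/8808) × 100%
= 67.92%


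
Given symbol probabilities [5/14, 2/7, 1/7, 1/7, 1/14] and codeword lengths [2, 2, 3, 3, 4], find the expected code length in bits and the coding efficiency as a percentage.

Average length L = Σ p_i × l_i = 2.4286 bits
Entropy H = 2.1210 bits
Efficiency η = H/L × 100% = 87.33%


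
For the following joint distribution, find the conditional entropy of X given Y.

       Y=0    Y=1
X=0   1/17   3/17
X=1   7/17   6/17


H(X|Y) = Σ_y p(y) H(X|Y=y)
  p(Y=0) = 8/17, H(X|Y=0) = 0.5436
  p(Y=1) = 9/17, H(X|Y=1) = 0.9183
H(X|Y) = 0.4706×0.5436 + 0.5294×0.9183 = 0.7420 bits


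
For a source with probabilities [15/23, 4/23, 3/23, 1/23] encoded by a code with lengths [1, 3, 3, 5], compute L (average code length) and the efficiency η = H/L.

Average length L = Σ p_i × l_i = 1.7826 bits
Entropy H = 1.4210 bits
Efficiency η = H/L × 100% = 79.72%


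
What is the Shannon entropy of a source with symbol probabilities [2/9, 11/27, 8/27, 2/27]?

H(X) = -Σ p(x) log₂ p(x)
  -2/9 × log₂(2/9) = 0.4822
  -11/27 × log₂(11/27) = 0.5278
  -8/27 × log₂(8/27) = 0.5200
  -2/27 × log₂(2/27) = 0.2781
H(X) = 1.8081 bits


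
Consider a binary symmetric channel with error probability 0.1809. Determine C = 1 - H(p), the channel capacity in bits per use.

For BSC with error probability p:
C = 1 - H(p) where H(p) is binary entropy
H(0.1809) = -0.1809 × log₂(0.1809) - 0.8191 × log₂(0.8191)
H(p) = 0.6820
C = 1 - 0.6820 = 0.3180 bits/use


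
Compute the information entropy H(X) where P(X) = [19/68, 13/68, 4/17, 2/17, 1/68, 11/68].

H(X) = -Σ p(x) log₂ p(x)
  -19/68 × log₂(19/68) = 0.5140
  -13/68 × log₂(13/68) = 0.4563
  -4/17 × log₂(4/17) = 0.4912
  -2/17 × log₂(2/17) = 0.3632
  -1/68 × log₂(1/68) = 0.0895
  -11/68 × log₂(11/68) = 0.4251
H(X) = 2.3394 bits


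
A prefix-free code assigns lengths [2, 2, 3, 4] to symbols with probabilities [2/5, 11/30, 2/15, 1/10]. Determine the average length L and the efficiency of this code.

Average length L = Σ p_i × l_i = 2.3333 bits
Entropy H = 1.7793 bits
Efficiency η = H/L × 100% = 76.26%


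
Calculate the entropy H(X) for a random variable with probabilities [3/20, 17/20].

H(X) = -Σ p(x) log₂ p(x)
  -3/20 × log₂(3/20) = 0.4105
  -17/20 × log₂(17/20) = 0.1993
H(X) = 0.6098 bits


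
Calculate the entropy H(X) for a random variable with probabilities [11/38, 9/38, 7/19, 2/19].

H(X) = -Σ p(x) log₂ p(x)
  -11/38 × log₂(11/38) = 0.5177
  -9/38 × log₂(9/38) = 0.4922
  -7/19 × log₂(7/19) = 0.5307
  -2/19 × log₂(2/19) = 0.3419
H(X) = 1.8825 bits


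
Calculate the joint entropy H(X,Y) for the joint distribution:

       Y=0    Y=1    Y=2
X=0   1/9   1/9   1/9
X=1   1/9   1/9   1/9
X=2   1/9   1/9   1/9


H(X,Y) = -Σ p(x,y) log₂ p(x,y)
  p(0,0)=1/9: -0.1111 × log₂(0.1111) = 0.3522
  p(0,1)=1/9: -0.1111 × log₂(0.1111) = 0.3522
  p(0,2)=1/9: -0.1111 × log₂(0.1111) = 0.3522
  p(1,0)=1/9: -0.1111 × log₂(0.1111) = 0.3522
  p(1,1)=1/9: -0.1111 × log₂(0.1111) = 0.3522
  p(1,2)=1/9: -0.1111 × log₂(0.1111) = 0.3522
  p(2,0)=1/9: -0.1111 × log₂(0.1111) = 0.3522
  p(2,1)=1/9: -0.1111 × log₂(0.1111) = 0.3522
  p(2,2)=1/9: -0.1111 × log₂(0.1111) = 0.3522
H(X,Y) = 3.1699 bits


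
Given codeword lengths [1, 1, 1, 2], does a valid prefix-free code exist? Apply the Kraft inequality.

Kraft inequality: Σ 2^(-l_i) ≤ 1 for prefix-free code
Calculating: 2^(-1) + 2^(-1) + 2^(-1) + 2^(-2)
= 0.5 + 0.5 + 0.5 + 0.25
= 1.7500
Since 1.7500 > 1, prefix-free code does not exist


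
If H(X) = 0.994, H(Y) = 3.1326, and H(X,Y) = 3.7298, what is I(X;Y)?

I(X;Y) = H(X) + H(Y) - H(X,Y)
I(X;Y) = 0.994 + 3.1326 - 3.7298 = 0.3968 bits


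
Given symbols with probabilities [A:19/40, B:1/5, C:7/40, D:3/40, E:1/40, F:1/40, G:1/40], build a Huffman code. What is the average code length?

Huffman tree construction:
Combine smallest probabilities repeatedly
Resulting codes:
  A: 0 (length 1)
  B: 10 (length 2)
  C: 111 (length 3)
  D: 1100 (length 4)
  E: 110110 (length 6)
  F: 110111 (length 6)
  G: 11010 (length 5)
Average length = Σ p(s) × length(s) = 2.1250 bits


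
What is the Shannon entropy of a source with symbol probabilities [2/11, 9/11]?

H(X) = -Σ p(x) log₂ p(x)
  -2/11 × log₂(2/11) = 0.4472
  -9/11 × log₂(9/11) = 0.2369
H(X) = 0.6840 bits


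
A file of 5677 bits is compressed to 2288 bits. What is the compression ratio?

Compression ratio = Original / Compressed
= 5677 / 2288 = 2.48:1


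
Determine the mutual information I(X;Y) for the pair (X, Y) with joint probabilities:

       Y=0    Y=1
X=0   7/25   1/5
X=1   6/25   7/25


H(X) = 0.9988, H(Y) = 0.9988, H(X,Y) = 1.9870
I(X;Y) = H(X) + H(Y) - H(X,Y) = 0.0107 bits


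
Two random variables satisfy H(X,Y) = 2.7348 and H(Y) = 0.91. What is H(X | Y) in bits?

Chain rule: H(X,Y) = H(X|Y) + H(Y)
H(X|Y) = H(X,Y) - H(Y) = 2.7348 - 0.91 = 1.8248 bits


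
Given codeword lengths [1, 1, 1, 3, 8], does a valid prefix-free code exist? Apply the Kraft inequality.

Kraft inequality: Σ 2^(-l_i) ≤ 1 for prefix-free code
Calculating: 2^(-1) + 2^(-1) + 2^(-1) + 2^(-3) + 2^(-8)
= 0.5 + 0.5 + 0.5 + 0.125 + 0.00390625
= 1.6289
Since 1.6289 > 1, prefix-free code does not exist


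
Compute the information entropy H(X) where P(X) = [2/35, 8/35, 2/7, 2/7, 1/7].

H(X) = -Σ p(x) log₂ p(x)
  -2/35 × log₂(2/35) = 0.2360
  -8/35 × log₂(8/35) = 0.4867
  -2/7 × log₂(2/7) = 0.5164
  -2/7 × log₂(2/7) = 0.5164
  -1/7 × log₂(1/7) = 0.4011
H(X) = 2.1565 bits


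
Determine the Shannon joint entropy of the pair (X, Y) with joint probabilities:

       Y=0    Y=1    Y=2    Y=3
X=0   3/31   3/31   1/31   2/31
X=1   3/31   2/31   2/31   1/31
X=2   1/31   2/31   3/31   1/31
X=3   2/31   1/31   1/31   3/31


H(X,Y) = -Σ p(x,y) log₂ p(x,y)
  p(0,0)=3/31: -0.0968 × log₂(0.0968) = 0.3261
  p(0,1)=3/31: -0.0968 × log₂(0.0968) = 0.3261
  p(0,2)=1/31: -0.0323 × log₂(0.0323) = 0.1598
  p(0,3)=2/31: -0.0645 × log₂(0.0645) = 0.2551
  p(1,0)=3/31: -0.0968 × log₂(0.0968) = 0.3261
  p(1,1)=2/31: -0.0645 × log₂(0.0645) = 0.2551
  p(1,2)=2/31: -0.0645 × log₂(0.0645) = 0.2551
  p(1,3)=1/31: -0.0323 × log₂(0.0323) = 0.1598
  p(2,0)=1/31: -0.0323 × log₂(0.0323) = 0.1598
  p(2,1)=2/31: -0.0645 × log₂(0.0645) = 0.2551
  p(2,2)=3/31: -0.0968 × log₂(0.0968) = 0.3261
  p(2,3)=1/31: -0.0323 × log₂(0.0323) = 0.1598
  p(3,0)=2/31: -0.0645 × log₂(0.0645) = 0.2551
  p(3,1)=1/31: -0.0323 × log₂(0.0323) = 0.1598
  p(3,2)=1/31: -0.0323 × log₂(0.0323) = 0.1598
  p(3,3)=3/31: -0.0968 × log₂(0.0968) = 0.3261
H(X,Y) = 3.8647 bits


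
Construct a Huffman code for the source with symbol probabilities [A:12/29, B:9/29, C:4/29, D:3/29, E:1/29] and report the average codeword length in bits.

Huffman tree construction:
Combine smallest probabilities repeatedly
Resulting codes:
  A: 0 (length 1)
  B: 11 (length 2)
  C: 100 (length 3)
  D: 1011 (length 4)
  E: 1010 (length 4)
Average length = Σ p(s) × length(s) = 2.0000 bits


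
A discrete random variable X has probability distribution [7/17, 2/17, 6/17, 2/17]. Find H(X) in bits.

H(X) = -Σ p(x) log₂ p(x)
  -7/17 × log₂(7/17) = 0.5271
  -2/17 × log₂(2/17) = 0.3632
  -6/17 × log₂(6/17) = 0.5303
  -2/17 × log₂(2/17) = 0.3632
H(X) = 1.7839 bits


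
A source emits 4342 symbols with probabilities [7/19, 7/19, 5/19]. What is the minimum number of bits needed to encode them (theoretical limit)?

Entropy H = 1.5683 bits/symbol
Minimum bits = H × n = 1.5683 × 4342
= 6809.63 bits


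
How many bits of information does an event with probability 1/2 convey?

Information content I(x) = -log₂(p(x))
I = -log₂(1/2) = -log₂(0.5000)
I = 1.0000 bits


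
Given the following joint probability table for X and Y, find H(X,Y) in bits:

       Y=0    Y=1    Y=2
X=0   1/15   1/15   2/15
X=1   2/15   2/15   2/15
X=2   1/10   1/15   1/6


H(X,Y) = -Σ p(x,y) log₂ p(x,y)
  p(0,0)=1/15: -0.0667 × log₂(0.0667) = 0.2605
  p(0,1)=1/15: -0.0667 × log₂(0.0667) = 0.2605
  p(0,2)=2/15: -0.1333 × log₂(0.1333) = 0.3876
  p(1,0)=2/15: -0.1333 × log₂(0.1333) = 0.3876
  p(1,1)=2/15: -0.1333 × log₂(0.1333) = 0.3876
  p(1,2)=2/15: -0.1333 × log₂(0.1333) = 0.3876
  p(2,0)=1/10: -0.1000 × log₂(0.1000) = 0.3322
  p(2,1)=1/15: -0.0667 × log₂(0.0667) = 0.2605
  p(2,2)=1/6: -0.1667 × log₂(0.1667) = 0.4308
H(X,Y) = 3.0947 bits


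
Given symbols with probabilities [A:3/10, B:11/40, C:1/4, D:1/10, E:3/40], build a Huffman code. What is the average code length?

Huffman tree construction:
Combine smallest probabilities repeatedly
Resulting codes:
  A: 11 (length 2)
  B: 10 (length 2)
  C: 01 (length 2)
  D: 001 (length 3)
  E: 000 (length 3)
Average length = Σ p(s) × length(s) = 2.1750 bits


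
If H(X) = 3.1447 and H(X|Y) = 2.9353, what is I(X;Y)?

I(X;Y) = H(X) - H(X|Y)
I(X;Y) = 3.1447 - 2.9353 = 0.2094 bits


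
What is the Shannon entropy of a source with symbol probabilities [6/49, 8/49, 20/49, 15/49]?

H(X) = -Σ p(x) log₂ p(x)
  -6/49 × log₂(6/49) = 0.3710
  -8/49 × log₂(8/49) = 0.4269
  -20/49 × log₂(20/49) = 0.5277
  -15/49 × log₂(15/49) = 0.5228
H(X) = 1.8483 bits


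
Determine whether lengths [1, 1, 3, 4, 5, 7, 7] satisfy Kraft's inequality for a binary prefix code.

Kraft inequality: Σ 2^(-l_i) ≤ 1 for prefix-free code
Calculating: 2^(-1) + 2^(-1) + 2^(-3) + 2^(-4) + 2^(-5) + 2^(-7) + 2^(-7)
= 0.5 + 0.5 + 0.125 + 0.0625 + 0.03125 + 0.0078125 + 0.0078125
= 1.2344
Since 1.2344 > 1, prefix-free code does not exist


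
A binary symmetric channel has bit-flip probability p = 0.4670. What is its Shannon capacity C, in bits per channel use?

For BSC with error probability p:
C = 1 - H(p) where H(p) is binary entropy
H(0.4670) = -0.4670 × log₂(0.4670) - 0.5330 × log₂(0.5330)
H(p) = 0.9969
C = 1 - 0.9969 = 0.0031 bits/use


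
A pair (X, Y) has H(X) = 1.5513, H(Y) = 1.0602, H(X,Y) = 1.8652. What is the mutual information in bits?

I(X;Y) = H(X) + H(Y) - H(X,Y)
I(X;Y) = 1.5513 + 1.0602 - 1.8652 = 0.7463 bits


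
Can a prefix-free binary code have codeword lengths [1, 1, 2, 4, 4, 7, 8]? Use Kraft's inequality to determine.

Kraft inequality: Σ 2^(-l_i) ≤ 1 for prefix-free code
Calculating: 2^(-1) + 2^(-1) + 2^(-2) + 2^(-4) + 2^(-4) + 2^(-7) + 2^(-8)
= 0.5 + 0.5 + 0.25 + 0.0625 + 0.0625 + 0.0078125 + 0.00390625
= 1.3867
Since 1.3867 > 1, prefix-free code does not exist


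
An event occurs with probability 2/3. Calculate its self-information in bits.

Information content I(x) = -log₂(p(x))
I = -log₂(2/3) = -log₂(0.6667)
I = 0.5850 bits


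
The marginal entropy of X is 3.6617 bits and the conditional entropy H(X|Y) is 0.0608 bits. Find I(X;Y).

I(X;Y) = H(X) - H(X|Y)
I(X;Y) = 3.6617 - 0.0608 = 3.6009 bits


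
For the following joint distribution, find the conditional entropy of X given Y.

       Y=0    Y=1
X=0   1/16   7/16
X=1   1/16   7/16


H(X|Y) = Σ_y p(y) H(X|Y=y)
  p(Y=0) = 1/8, H(X|Y=0) = 1.0000
  p(Y=1) = 7/8, H(X|Y=1) = 1.0000
H(X|Y) = 0.1250×1.0000 + 0.8750×1.0000 = 1.0000 bits


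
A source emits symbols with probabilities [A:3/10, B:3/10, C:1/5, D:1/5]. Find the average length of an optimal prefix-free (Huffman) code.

Huffman tree construction:
Combine smallest probabilities repeatedly
Resulting codes:
  A: 10 (length 2)
  B: 11 (length 2)
  C: 00 (length 2)
  D: 01 (length 2)
Average length = Σ p(s) × length(s) = 2.0000 bits


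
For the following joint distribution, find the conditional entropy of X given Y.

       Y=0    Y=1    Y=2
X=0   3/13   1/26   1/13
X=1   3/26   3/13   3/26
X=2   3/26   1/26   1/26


H(X|Y) = Σ_y p(y) H(X|Y=y)
  p(Y=0) = 6/13, H(X|Y=0) = 1.5000
  p(Y=1) = 4/13, H(X|Y=1) = 1.0613
  p(Y=2) = 3/13, H(X|Y=2) = 1.4591
H(X|Y) = 0.4615×1.5000 + 0.3077×1.0613 + 0.2308×1.4591 = 1.3556 bits


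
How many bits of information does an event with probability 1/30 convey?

Information content I(x) = -log₂(p(x))
I = -log₂(1/30) = -log₂(0.0333)
I = 4.9069 bits


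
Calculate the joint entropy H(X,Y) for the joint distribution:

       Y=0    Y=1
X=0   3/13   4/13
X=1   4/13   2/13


H(X,Y) = -Σ p(x,y) log₂ p(x,y)
  p(0,0)=3/13: -0.2308 × log₂(0.2308) = 0.4882
  p(0,1)=4/13: -0.3077 × log₂(0.3077) = 0.5232
  p(1,0)=4/13: -0.3077 × log₂(0.3077) = 0.5232
  p(1,1)=2/13: -0.1538 × log₂(0.1538) = 0.4155
H(X,Y) = 1.9501 bits


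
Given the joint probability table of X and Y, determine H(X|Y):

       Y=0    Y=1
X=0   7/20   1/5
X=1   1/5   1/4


H(X|Y) = Σ_y p(y) H(X|Y=y)
  p(Y=0) = 11/20, H(X|Y=0) = 0.9457
  p(Y=1) = 9/20, H(X|Y=1) = 0.9911
H(X|Y) = 0.5500×0.9457 + 0.4500×0.9911 = 0.9661 bits


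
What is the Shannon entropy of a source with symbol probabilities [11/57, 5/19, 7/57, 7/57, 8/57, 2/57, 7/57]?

H(X) = -Σ p(x) log₂ p(x)
  -11/57 × log₂(11/57) = 0.4580
  -5/19 × log₂(5/19) = 0.5068
  -7/57 × log₂(7/57) = 0.3716
  -7/57 × log₂(7/57) = 0.3716
  -8/57 × log₂(8/57) = 0.3976
  -2/57 × log₂(2/57) = 0.1696
  -7/57 × log₂(7/57) = 0.3716
H(X) = 2.6467 bits


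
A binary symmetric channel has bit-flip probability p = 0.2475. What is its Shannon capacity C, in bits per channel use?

For BSC with error probability p:
C = 1 - H(p) where H(p) is binary entropy
H(0.2475) = -0.2475 × log₂(0.2475) - 0.7525 × log₂(0.7525)
H(p) = 0.8073
C = 1 - 0.8073 = 0.1927 bits/use


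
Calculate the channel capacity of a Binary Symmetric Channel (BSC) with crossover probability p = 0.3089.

For BSC with error probability p:
C = 1 - H(p) where H(p) is binary entropy
H(0.3089) = -0.3089 × log₂(0.3089) - 0.6911 × log₂(0.6911)
H(p) = 0.8919
C = 1 - 0.8919 = 0.1081 bits/use


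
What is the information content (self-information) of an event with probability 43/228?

Information content I(x) = -log₂(p(x))
I = -log₂(43/228) = -log₂(0.1886)
I = 2.4066 bits


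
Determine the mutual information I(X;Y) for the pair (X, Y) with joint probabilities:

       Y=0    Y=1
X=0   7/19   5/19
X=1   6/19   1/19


H(X) = 0.9495, H(Y) = 0.8997, H(X,Y) = 1.7863
I(X;Y) = H(X) + H(Y) - H(X,Y) = 0.0629 bits


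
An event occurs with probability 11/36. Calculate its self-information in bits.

Information content I(x) = -log₂(p(x))
I = -log₂(11/36) = -log₂(0.3056)
I = 1.7105 bits


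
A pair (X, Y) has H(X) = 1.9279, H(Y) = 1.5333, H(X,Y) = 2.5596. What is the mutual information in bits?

I(X;Y) = H(X) + H(Y) - H(X,Y)
I(X;Y) = 1.9279 + 1.5333 - 2.5596 = 0.9016 bits


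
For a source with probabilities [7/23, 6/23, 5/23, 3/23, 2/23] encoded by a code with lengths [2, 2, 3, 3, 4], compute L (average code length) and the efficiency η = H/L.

Average length L = Σ p_i × l_i = 2.5217 bits
Entropy H = 2.1964 bits
Efficiency η = H/L × 100% = 87.10%


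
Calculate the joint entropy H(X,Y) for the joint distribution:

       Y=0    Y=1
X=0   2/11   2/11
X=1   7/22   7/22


H(X,Y) = -Σ p(x,y) log₂ p(x,y)
  p(0,0)=2/11: -0.1818 × log₂(0.1818) = 0.4472
  p(0,1)=2/11: -0.1818 × log₂(0.1818) = 0.4472
  p(1,0)=7/22: -0.3182 × log₂(0.3182) = 0.5257
  p(1,1)=7/22: -0.3182 × log₂(0.3182) = 0.5257
H(X,Y) = 1.9457 bits


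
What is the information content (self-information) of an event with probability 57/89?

Information content I(x) = -log₂(p(x))
I = -log₂(57/89) = -log₂(0.6404)
I = 0.6428 bits


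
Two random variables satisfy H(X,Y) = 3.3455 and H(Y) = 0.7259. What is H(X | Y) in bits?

Chain rule: H(X,Y) = H(X|Y) + H(Y)
H(X|Y) = H(X,Y) - H(Y) = 3.3455 - 0.7259 = 2.6196 bits


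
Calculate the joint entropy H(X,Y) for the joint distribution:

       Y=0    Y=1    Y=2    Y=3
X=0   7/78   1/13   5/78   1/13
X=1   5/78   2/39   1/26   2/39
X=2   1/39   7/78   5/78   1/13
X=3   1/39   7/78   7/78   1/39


H(X,Y) = -Σ p(x,y) log₂ p(x,y)
  p(0,0)=7/78: -0.0897 × log₂(0.0897) = 0.3121
  p(0,1)=1/13: -0.0769 × log₂(0.0769) = 0.2846
  p(0,2)=5/78: -0.0641 × log₂(0.0641) = 0.2541
  p(0,3)=1/13: -0.0769 × log₂(0.0769) = 0.2846
  p(1,0)=5/78: -0.0641 × log₂(0.0641) = 0.2541
  p(1,1)=2/39: -0.0513 × log₂(0.0513) = 0.2198
  p(1,2)=1/26: -0.0385 × log₂(0.0385) = 0.1808
  p(1,3)=2/39: -0.0513 × log₂(0.0513) = 0.2198
  p(2,0)=1/39: -0.0256 × log₂(0.0256) = 0.1355
  p(2,1)=7/78: -0.0897 × log₂(0.0897) = 0.3121
  p(2,2)=5/78: -0.0641 × log₂(0.0641) = 0.2541
  p(2,3)=1/13: -0.0769 × log₂(0.0769) = 0.2846
  p(3,0)=1/39: -0.0256 × log₂(0.0256) = 0.1355
  p(3,1)=7/78: -0.0897 × log₂(0.0897) = 0.3121
  p(3,2)=7/78: -0.0897 × log₂(0.0897) = 0.3121
  p(3,3)=1/39: -0.0256 × log₂(0.0256) = 0.1355
H(X,Y) = 3.8916 bits


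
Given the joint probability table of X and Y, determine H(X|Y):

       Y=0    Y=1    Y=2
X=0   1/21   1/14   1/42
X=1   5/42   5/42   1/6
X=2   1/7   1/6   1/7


H(X|Y) = Σ_y p(y) H(X|Y=y)
  p(Y=0) = 13/42, H(X|Y=0) = 1.4605
  p(Y=1) = 5/14, H(X|Y=1) = 1.5058
  p(Y=2) = 1/3, H(X|Y=2) = 1.2958
H(X|Y) = 0.3095×1.4605 + 0.3571×1.5058 + 0.3333×1.2958 = 1.4218 bits


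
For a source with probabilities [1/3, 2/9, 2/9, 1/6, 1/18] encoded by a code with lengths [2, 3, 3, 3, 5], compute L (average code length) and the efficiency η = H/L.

Average length L = Σ p_i × l_i = 2.7778 bits
Entropy H = 2.1552 bits
Efficiency η = H/L × 100% = 77.59%


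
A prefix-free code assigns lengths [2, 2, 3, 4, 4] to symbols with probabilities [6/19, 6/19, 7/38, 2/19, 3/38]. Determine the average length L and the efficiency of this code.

Average length L = Σ p_i × l_i = 2.5526 bits
Entropy H = 2.1309 bits
Efficiency η = H/L × 100% = 83.48%
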